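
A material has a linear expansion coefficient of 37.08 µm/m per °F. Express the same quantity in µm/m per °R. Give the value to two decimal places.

37.08 µm/m per °R

The quantity depends on a temperature interval, so only the ratio of degree sizes applies; the offset between the scales is irrelevant.
A change of 1°R is a change of 1°F, so per °R the value is 37.08 × 1 = 37.08.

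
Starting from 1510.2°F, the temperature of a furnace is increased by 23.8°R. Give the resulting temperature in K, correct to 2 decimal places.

1107.59 K

Initial temperature in Celsius: (1510.2 - 32) × 5/9 = 821.2222°C.
The 23.8°R change is an interval, so only the factor 5/9 applies: +23.8 × 5/9 = +13.2222°C.
Final Celsius temperature: 821.2222 + 13.2222 = 834.4444°C.
In kelvin: 834.4444 + 273.15 = 1107.59 K.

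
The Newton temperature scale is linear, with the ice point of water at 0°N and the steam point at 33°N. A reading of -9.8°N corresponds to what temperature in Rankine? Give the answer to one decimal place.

438.2°R

Linear interpolation between the fixed points: C = (-9.8 - 0) × 100 / (33 - 0) = -29.6970°C.
Then -29.6970 × 1.8 + 491.67 = 438.2°R.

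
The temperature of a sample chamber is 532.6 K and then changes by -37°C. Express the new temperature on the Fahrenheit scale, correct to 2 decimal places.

432.41°F

Initial temperature in Celsius: 532.6 - 273.15 = 259.4500°C.
Final Celsius temperature: 259.4500 - 37.0000 = 222.4500°C.
In Fahrenheit: 222.4500 × 1.8 + 32 = 432.41°F.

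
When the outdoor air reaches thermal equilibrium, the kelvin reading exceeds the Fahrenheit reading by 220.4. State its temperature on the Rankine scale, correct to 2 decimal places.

Let x be the kelvin reading; then the Fahrenheit reading is 1.8·x - 459.67.
(1.8·x - 459.67) - x = -220.4  ⇒  (0.8)·x = 239.27  ⇒  x = 299.0875 K.
In Celsius: 299.0875 - 273.15 = 25.9375°C.
In Rankine: 25.9375 × 1.8 + 491.67 = 538.36°R.

538.36°R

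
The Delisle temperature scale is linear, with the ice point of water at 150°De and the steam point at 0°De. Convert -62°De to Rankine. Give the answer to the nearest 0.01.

746.07°R

Linear interpolation between the fixed points: C = (-62 - 150) × 100 / (0 - 150) = 141.3333°C.
Then 141.3333 × 1.8 + 491.67 = 746.07°R.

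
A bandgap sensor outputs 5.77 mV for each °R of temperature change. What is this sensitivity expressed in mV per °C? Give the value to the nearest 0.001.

Since only a temperature interval is involved, the additive offset between the scales drops out.
A change of 1°C is a change of 1.8°R, so per °C the value is 5.77 × 1.8 = 10.386.

10.386 mV per °C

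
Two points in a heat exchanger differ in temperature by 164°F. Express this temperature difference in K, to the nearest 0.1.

91.1 K

Only the scale ratio 5/9 matters for a change in temperature.
164 × 5/9 = 91.1.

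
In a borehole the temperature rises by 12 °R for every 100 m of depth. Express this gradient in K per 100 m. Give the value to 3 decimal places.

The quantity depends on a temperature interval, so only the ratio of degree sizes applies; the offset between the scales is irrelevant.
A change of 1°R is a change of 5/9 K, so 12 × 5/9 = 6.667.

6.667 K/100 m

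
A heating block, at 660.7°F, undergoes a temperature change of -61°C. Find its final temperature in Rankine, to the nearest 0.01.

1010.57°R

Initial temperature in Celsius: (660.7 - 32) × 5/9 = 349.2778°C.
Final Celsius temperature: 349.2778 - 61.0000 = 288.2778°C.
In Rankine: 288.2778 × 1.8 + 491.67 = 1010.57°R.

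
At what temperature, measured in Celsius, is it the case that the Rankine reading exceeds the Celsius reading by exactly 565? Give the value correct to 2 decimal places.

Let C be the Celsius reading. The Rankine reading is R = 1.8·C + 491.67.
Require R - C = 565: (0.8)·C + 491.67 = 565.
C = (565 - 491.67) / (0.8) = 91.66.

91.66°C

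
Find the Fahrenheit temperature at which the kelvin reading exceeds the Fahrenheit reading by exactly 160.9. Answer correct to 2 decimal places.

Let F be the Fahrenheit reading. The kelvin reading is K = 5/9·F + 255.372.
Require K - F = 160.9: (-4/9)·F + 255.372 = 160.9.
F = (160.9 - 255.372) / (-4/9) = 212.56.

212.56°F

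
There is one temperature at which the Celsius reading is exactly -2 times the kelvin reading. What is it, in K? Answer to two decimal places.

Let K be the kelvin reading. The Celsius reading is C = 1·K - 273.15.
Require C = -2·K: 1·K - 273.15 = -2·K.
(3)·K = 273.15  ⇒  K = 91.05.

91.05 K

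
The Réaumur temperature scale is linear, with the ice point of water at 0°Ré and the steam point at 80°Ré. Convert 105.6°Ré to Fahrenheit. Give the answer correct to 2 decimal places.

Linear interpolation between the fixed points: C = (105.6 - 0) × 100 / (80 - 0) = 132.0000°C.
Then 132.0000 × 1.8 + 32 = 269.60°F.

269.60°F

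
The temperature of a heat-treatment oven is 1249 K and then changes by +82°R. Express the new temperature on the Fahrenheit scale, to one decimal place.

Initial temperature in Celsius: 1249 - 273.15 = 975.8500°C.
The 82°R change is an interval, so only the factor 5/9 applies: +82 × 5/9 = +45.5556°C.
Final Celsius temperature: 975.8500 + 45.5556 = 1021.4056°C.
In Fahrenheit: 1021.4056 × 1.8 + 32 = 1870.5°F.

1870.5°F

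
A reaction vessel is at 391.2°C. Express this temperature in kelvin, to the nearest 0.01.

664.35 K

In kelvin: 391.2000 + 273.15 = 664.35 K.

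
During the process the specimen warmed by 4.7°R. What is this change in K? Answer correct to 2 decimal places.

2.61 K

For a temperature interval the offset drops out; only the factor 5/9 applies.
4.7 × 5/9 = 2.61.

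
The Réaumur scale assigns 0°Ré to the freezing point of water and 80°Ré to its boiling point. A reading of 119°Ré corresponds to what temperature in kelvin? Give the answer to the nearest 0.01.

421.90 K

Linear interpolation between the fixed points: C = (119 - 0) × 100 / (80 - 0) = 148.7500°C.
Then 148.7500 + 273.15 = 421.90 K.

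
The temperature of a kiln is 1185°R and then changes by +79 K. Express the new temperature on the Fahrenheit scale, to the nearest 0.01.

Initial temperature in Celsius: (1185 - 491.67) × 5/9 = 385.1833°C.
The 79 K change is an interval; Kelvin and Celsius degrees are the same size, so ΔC = +79°C.
Final Celsius temperature: 385.1833 + 79.0000 = 464.1833°C.
In Fahrenheit: 464.1833 × 1.8 + 32 = 867.53°F.

867.53°F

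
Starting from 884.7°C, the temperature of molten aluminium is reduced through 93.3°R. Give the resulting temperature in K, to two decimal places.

1106.02 K

The 93.3°R change is an interval, so only the factor 5/9 applies: -93.3 × 5/9 = -51.8333°C.
Final Celsius temperature: 884.7000 - 51.8333 = 832.8667°C.
In kelvin: 832.8667 + 273.15 = 1106.02 K.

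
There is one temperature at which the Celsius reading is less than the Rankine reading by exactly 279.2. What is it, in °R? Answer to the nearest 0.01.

Let R be the Rankine reading. The Celsius reading is C = 5/9·R - 273.15.
Require C - R = -279.2: (-4/9)·R - 273.15 = -279.2.
R = (-279.2 + 273.15) / (-4/9) = 13.61.

13.61°R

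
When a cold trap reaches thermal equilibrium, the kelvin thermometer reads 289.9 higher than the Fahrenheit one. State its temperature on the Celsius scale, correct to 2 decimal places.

-60.94°C

Let x be the Fahrenheit reading; then the kelvin reading is 5/9·x + 255.372.
(5/9·x + 255.372) - x = 289.9  ⇒  (-4/9)·x = 34.5278  ⇒  x = -77.6875°F.
In Celsius: (-77.6875 - 32) × 5/9 = -60.94°C.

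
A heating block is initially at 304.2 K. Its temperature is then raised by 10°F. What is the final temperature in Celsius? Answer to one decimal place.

36.6°C

Initial temperature in Celsius: 304.2 - 273.15 = 31.0500°C.
The 10°F change is an interval, so only the factor 5/9 applies: +10 × 5/9 = +5.5556°C.
Final Celsius temperature: 31.0500 + 5.5556 = 36.6056°C.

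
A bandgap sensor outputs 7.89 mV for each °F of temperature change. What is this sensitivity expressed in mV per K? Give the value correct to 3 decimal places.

14.202 mV per K

Since only a temperature interval is involved, the additive offset between the scales drops out.
A change of 1 K is a change of 1.8°F, so per K the value is 7.89 × 1.8 = 14.202.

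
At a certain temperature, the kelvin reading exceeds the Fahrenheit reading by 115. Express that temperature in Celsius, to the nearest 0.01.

Let x be the Fahrenheit reading; then the kelvin reading is 5/9·x + 255.372.
(5/9·x + 255.372) - x = 115  ⇒  (-4/9)·x = -140.372  ⇒  x = 315.8375°F.
In Celsius: (315.8375 - 32) × 5/9 = 157.69°C.

157.69°C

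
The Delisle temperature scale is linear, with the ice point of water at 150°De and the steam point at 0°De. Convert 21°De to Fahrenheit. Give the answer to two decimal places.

Linear interpolation between the fixed points: C = (21 - 150) × 100 / (0 - 150) = 86.0000°C.
Then 86.0000 × 1.8 + 32 = 186.80°F.

186.80°F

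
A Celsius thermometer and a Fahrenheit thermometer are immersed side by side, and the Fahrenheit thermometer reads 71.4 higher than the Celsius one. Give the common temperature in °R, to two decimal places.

580.32°R

Let x be the Celsius reading; then the Fahrenheit reading is 1.8·x + 32.
(1.8·x + 32) - x = 71.4  ⇒  (0.8)·x = 39.4  ⇒  x = 49.2500°C.
In Rankine: 49.2500 × 1.8 + 491.67 = 580.32°R.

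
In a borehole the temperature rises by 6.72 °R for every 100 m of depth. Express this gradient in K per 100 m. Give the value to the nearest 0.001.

3.733 K/100 m

The quantity depends on a temperature interval, so only the ratio of degree sizes applies; the offset between the scales is irrelevant.
A change of 1°R is a change of 5/9 K, so 6.72 × 5/9 = 3.733.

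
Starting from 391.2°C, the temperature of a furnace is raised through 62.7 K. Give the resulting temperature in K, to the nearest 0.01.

The 62.7 K change is an interval; Kelvin and Celsius degrees are the same size, so ΔC = +62.7°C.
Final Celsius temperature: 391.2000 + 62.7000 = 453.9000°C.
In kelvin: 453.9000 + 273.15 = 727.05 K.

727.05 K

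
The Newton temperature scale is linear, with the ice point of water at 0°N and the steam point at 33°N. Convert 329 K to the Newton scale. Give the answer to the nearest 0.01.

First in Celsius: 329 - 273.15 = 55.8500°C.
Linearly onto the Newton scale: 0 + (55.8500 / 100) × (33 - 0) = 18.43°N.

18.43°N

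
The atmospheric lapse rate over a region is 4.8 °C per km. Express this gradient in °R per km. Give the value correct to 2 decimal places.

8.64 °R/km

The quantity depends on a temperature interval, so only the ratio of degree sizes applies; the offset between the scales is irrelevant.
A change of 1°C is a change of 1.8°R, so 4.8 × 1.8 = 8.64.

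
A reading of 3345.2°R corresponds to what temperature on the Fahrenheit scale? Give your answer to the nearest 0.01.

2885.53°F

In Celsius: (3345.2 - 491.67) × 5/9 = 1585.2944°C.
In Fahrenheit: 1585.2944 × 1.8 + 32 = 2885.53°F.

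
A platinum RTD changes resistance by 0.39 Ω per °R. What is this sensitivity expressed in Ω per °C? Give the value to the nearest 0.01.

Since only a temperature interval is involved, the additive offset between the scales drops out.
A change of 1°C is a change of 1.8°R, so per °C the value is 0.39 × 1.8 = 0.70.

0.70 Ω per °C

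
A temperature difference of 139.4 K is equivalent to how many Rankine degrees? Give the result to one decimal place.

Only the scale ratio 1.8 matters for a change in temperature.
139.4 × 1.8 = 250.9.

250.9°R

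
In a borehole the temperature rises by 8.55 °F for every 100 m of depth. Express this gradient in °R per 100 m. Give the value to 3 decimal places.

The quantity depends on a temperature interval, so only the ratio of degree sizes applies; the offset between the scales is irrelevant.
A change of 1°F is a change of 1°R, so 8.55 × 1 = 8.550.

8.550 °R/100 m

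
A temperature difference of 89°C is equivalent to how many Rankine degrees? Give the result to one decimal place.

160.2°R

Only the scale ratio 1.8 matters for a change in temperature.
89 × 1.8 = 160.2.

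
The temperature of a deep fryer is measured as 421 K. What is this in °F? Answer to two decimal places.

298.13°F

In Celsius: 421 - 273.15 = 147.8500°C.
In Fahrenheit: 147.8500 × 1.8 + 32 = 298.13°F.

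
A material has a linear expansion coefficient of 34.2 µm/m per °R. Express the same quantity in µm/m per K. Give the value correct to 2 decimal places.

The quantity depends on a temperature interval, so only the ratio of degree sizes applies; the offset between the scales is irrelevant.
A change of 1 K is a change of 1.8°R, so per K the value is 34.2 × 1.8 = 61.56.

61.56 µm/m per K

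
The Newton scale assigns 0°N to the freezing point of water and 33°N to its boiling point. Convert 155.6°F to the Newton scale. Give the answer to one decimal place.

First in Celsius: (155.6 - 32) × 5/9 = 68.6667°C.
Linearly onto the Newton scale: 0 + (68.6667 / 100) × (33 - 0) = 22.7°N.

22.7°N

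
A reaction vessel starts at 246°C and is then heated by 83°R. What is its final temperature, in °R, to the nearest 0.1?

1017.5°R

The 83°R change is an interval, so only the factor 5/9 applies: +83 × 5/9 = +46.1111°C.
Final Celsius temperature: 246.0000 + 46.1111 = 292.1111°C.
In Rankine: 292.1111 × 1.8 + 491.67 = 1017.5°R.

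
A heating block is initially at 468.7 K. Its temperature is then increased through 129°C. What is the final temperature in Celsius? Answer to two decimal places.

324.55°C

Initial temperature in Celsius: 468.7 - 273.15 = 195.5500°C.
Final Celsius temperature: 195.5500 + 129.0000 = 324.5500°C.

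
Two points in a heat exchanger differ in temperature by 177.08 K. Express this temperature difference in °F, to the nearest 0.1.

318.7°F

For a temperature interval the offset drops out; only the factor 1.8 applies.
177.08 × 1.8 = 318.7.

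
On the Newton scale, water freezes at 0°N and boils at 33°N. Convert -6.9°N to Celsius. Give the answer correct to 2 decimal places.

Linear interpolation between the fixed points: C = (-6.9 - 0) × 100 / (33 - 0) = -20.9091°C.

-20.91°C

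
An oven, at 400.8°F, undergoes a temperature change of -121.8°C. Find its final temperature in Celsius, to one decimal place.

83.1°C

Initial temperature in Celsius: (400.8 - 32) × 5/9 = 204.8889°C.
Final Celsius temperature: 204.8889 - 121.8000 = 83.0889°C.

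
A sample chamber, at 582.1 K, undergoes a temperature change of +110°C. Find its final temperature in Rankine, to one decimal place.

Initial temperature in Celsius: 582.1 - 273.15 = 308.9500°C.
Final Celsius temperature: 308.9500 + 110.0000 = 418.9500°C.
In Rankine: 418.9500 × 1.8 + 491.67 = 1245.8°R.

1245.8°R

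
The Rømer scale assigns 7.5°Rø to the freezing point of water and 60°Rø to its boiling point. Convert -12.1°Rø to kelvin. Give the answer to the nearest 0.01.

Linear interpolation between the fixed points: C = (-12.1 - 7.5) × 100 / (60 - 7.5) = -37.3333°C.
Then -37.3333 + 273.15 = 235.82 K.

235.82 K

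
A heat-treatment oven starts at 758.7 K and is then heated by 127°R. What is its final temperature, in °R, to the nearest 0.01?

1492.66°R

Initial temperature in Celsius: 758.7 - 273.15 = 485.5500°C.
The 127°R change is an interval, so only the factor 5/9 applies: +127 × 5/9 = +70.5556°C.
Final Celsius temperature: 485.5500 + 70.5556 = 556.1056°C.
In Rankine: 556.1056 × 1.8 + 491.67 = 1492.66°R.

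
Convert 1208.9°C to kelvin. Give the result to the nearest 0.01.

In kelvin: 1208.9000 + 273.15 = 1482.05 K.

1482.05 K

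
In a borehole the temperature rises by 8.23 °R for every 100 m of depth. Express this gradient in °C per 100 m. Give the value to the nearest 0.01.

4.57 °C/100 m

The quantity depends on a temperature interval, so only the ratio of degree sizes applies; the offset between the scales is irrelevant.
A change of 1°R is a change of 5/9°C, so 8.23 × 5/9 = 4.57.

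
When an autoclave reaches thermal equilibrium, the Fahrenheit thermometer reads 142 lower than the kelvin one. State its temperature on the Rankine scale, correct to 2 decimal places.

714.76°R

Let x be the kelvin reading; then the Fahrenheit reading is 1.8·x - 459.67.
(1.8·x - 459.67) - x = -142  ⇒  (0.8)·x = 317.67  ⇒  x = 397.0875 K.
In Celsius: 397.0875 - 273.15 = 123.9375°C.
In Rankine: 123.9375 × 1.8 + 491.67 = 714.76°R.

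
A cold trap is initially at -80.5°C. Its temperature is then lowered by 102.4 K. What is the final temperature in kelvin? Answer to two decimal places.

The 102.4 K change is an interval; Kelvin and Celsius degrees are the same size, so ΔC = -102.4°C.
Final Celsius temperature: -80.5000 - 102.4000 = -182.9000°C.
In kelvin: -182.9000 + 273.15 = 90.25 K.

90.25 K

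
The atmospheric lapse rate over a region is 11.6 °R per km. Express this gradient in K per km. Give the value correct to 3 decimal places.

6.444 K/km

The quantity depends on a temperature interval, so only the ratio of degree sizes applies; the offset between the scales is irrelevant.
A change of 1°R is a change of 5/9 K, so 11.6 × 5/9 = 6.444.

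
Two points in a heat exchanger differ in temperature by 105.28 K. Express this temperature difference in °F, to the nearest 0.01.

189.50°F

An interval of 1 K corresponds to 1.8°F.
105.28 × 1.8 = 189.50.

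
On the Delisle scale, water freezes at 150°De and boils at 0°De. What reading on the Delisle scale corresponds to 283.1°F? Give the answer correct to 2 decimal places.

First in Celsius: (283.1 - 32) × 5/9 = 139.5000°C.
Linearly onto the Delisle scale: 150 + (139.5000 / 100) × (0 - 150) = -59.25°De.

-59.25°De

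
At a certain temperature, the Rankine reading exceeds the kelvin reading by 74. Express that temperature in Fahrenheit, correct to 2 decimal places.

-293.17°F

Let x be the kelvin reading; then the Rankine reading is 1.8·x.
(1.8·x) - x = 74  ⇒  (0.8)·x = 74  ⇒  x = 92.5000 K.
In Celsius: 92.5 - 273.15 = -180.6500°C.
In Fahrenheit: -180.6500 × 1.8 + 32 = -293.17°F.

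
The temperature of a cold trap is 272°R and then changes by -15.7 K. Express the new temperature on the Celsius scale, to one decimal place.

-137.7°C

Initial temperature in Celsius: (272 - 491.67) × 5/9 = -122.0389°C.
The 15.7 K change is an interval; Kelvin and Celsius degrees are the same size, so ΔC = -15.7°C.
Final Celsius temperature: -122.0389 - 15.7000 = -137.7389°C.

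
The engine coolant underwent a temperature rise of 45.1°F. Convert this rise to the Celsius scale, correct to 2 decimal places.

25.06°C

An interval of 1°F corresponds to 5/9°C.
45.1 × 5/9 = 25.06.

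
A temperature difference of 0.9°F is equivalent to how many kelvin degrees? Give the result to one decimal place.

0.5 K

For a temperature interval the offset drops out; only the factor 5/9 applies.
0.9 × 5/9 = 0.5.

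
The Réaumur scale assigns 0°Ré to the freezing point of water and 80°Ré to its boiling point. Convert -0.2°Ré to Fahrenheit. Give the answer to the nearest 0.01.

Linear interpolation between the fixed points: C = (-0.2 - 0) × 100 / (80 - 0) = -0.2500°C.
Then -0.2500 × 1.8 + 32 = 31.55°F.

31.55°F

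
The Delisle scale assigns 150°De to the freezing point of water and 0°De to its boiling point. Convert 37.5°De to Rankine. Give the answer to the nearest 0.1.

626.7°R

Linear interpolation between the fixed points: C = (37.5 - 150) × 100 / (0 - 150) = 75.0000°C.
Then 75.0000 × 1.8 + 491.67 = 626.7°R.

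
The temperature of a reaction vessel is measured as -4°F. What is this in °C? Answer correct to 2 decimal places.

In Celsius: (-4 - 32) × 5/9 = -20.0000°C.

-20.00°C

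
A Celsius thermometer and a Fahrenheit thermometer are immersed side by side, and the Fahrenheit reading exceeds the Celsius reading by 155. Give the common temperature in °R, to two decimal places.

Let x be the Celsius reading; then the Fahrenheit reading is 1.8·x + 32.
(1.8·x + 32) - x = 155  ⇒  (0.8)·x = 123  ⇒  x = 153.7500°C.
In Rankine: 153.7500 × 1.8 + 491.67 = 768.42°R.

768.42°R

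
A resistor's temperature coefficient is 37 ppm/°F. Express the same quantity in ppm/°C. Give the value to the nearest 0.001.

Since only a temperature interval is involved, the additive offset between the scales drops out.
A change of 1°C is a change of 1.8°F, so per °C the value is 37 × 1.8 = 66.600.

66.600 ppm/°C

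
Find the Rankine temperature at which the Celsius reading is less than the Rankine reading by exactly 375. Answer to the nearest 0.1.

229.2°R

Let R be the Rankine reading. The Celsius reading is C = 5/9·R - 273.15.
Require C - R = -375: (-4/9)·R - 273.15 = -375.
R = (-375 + 273.15) / (-4/9) = 229.2.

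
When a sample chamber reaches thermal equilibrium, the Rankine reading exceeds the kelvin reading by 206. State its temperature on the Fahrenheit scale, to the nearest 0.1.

Let x be the kelvin reading; then the Rankine reading is 1.8·x.
(1.8·x) - x = 206  ⇒  (0.8)·x = 206  ⇒  x = 257.5000 K.
In Celsius: 257.5 - 273.15 = -15.6500°C.
In Fahrenheit: -15.6500 × 1.8 + 32 = 3.8°F.

3.8°F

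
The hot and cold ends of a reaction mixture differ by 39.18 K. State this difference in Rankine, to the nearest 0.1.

An interval of 1 K corresponds to 1.8°R.
39.18 × 1.8 = 70.5.

70.5°R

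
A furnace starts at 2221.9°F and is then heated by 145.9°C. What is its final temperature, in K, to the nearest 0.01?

1635.66 K

Initial temperature in Celsius: (2221.9 - 32) × 5/9 = 1216.6111°C.
Final Celsius temperature: 1216.6111 + 145.9000 = 1362.5111°C.
In kelvin: 1362.5111 + 273.15 = 1635.66 K.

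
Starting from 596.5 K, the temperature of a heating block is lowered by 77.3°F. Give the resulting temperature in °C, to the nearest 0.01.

280.41°C

Initial temperature in Celsius: 596.5 - 273.15 = 323.3500°C.
The 77.3°F change is an interval, so only the factor 5/9 applies: -77.3 × 5/9 = -42.9444°C.
Final Celsius temperature: 323.3500 - 42.9444 = 280.4056°C.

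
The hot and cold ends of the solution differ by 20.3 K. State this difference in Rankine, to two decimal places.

36.54°R

For a temperature interval the offset drops out; only the factor 1.8 applies.
20.3 × 1.8 = 36.54.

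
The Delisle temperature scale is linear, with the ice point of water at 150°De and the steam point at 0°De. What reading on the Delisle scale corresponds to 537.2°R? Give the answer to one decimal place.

First in Celsius: (537.2 - 491.67) × 5/9 = 25.2944°C.
Linearly onto the Delisle scale: 150 + (25.2944 / 100) × (0 - 150) = 112.1°De.

112.1°De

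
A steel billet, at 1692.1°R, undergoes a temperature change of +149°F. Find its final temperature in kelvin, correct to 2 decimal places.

1022.83 K

Initial temperature in Celsius: (1692.1 - 491.67) × 5/9 = 666.9056°C.
The 149°F change is an interval, so only the factor 5/9 applies: +149 × 5/9 = +82.7778°C.
Final Celsius temperature: 666.9056 + 82.7778 = 749.6833°C.
In kelvin: 749.6833 + 273.15 = 1022.83 K.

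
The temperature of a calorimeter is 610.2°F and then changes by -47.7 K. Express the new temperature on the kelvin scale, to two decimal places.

546.67 K

Initial temperature in Celsius: (610.2 - 32) × 5/9 = 321.2222°C.
The 47.7 K change is an interval; Kelvin and Celsius degrees are the same size, so ΔC = -47.7°C.
Final Celsius temperature: 321.2222 - 47.7000 = 273.5222°C.
In kelvin: 273.5222 + 273.15 = 546.67 K.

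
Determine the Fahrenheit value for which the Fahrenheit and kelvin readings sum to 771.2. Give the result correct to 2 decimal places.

331.60°F

Let F be the Fahrenheit reading. The kelvin reading is K = 5/9·F + 255.372.
Require F + K = 771.2: (14/9)·F + 255.372 = 771.2.
F = (771.2 - 255.372) / (14/9) = 331.60.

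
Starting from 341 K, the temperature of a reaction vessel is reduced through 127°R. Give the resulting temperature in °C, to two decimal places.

Initial temperature in Celsius: 341 - 273.15 = 67.8500°C.
The 127°R change is an interval, so only the factor 5/9 applies: -127 × 5/9 = -70.5556°C.
Final Celsius temperature: 67.8500 - 70.5556 = -2.7056°C.

-2.71°C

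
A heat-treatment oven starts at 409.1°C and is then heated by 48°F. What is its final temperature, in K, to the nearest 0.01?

708.92 K

The 48°F change is an interval, so only the factor 5/9 applies: +48 × 5/9 = +26.6667°C.
Final Celsius temperature: 409.1000 + 26.6667 = 435.7667°C.
In kelvin: 435.7667 + 273.15 = 708.92 K.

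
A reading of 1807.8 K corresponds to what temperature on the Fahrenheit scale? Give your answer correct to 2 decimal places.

In Celsius: 1807.8 - 273.15 = 1534.6500°C.
In Fahrenheit: 1534.6500 × 1.8 + 32 = 2794.37°F.

2794.37°F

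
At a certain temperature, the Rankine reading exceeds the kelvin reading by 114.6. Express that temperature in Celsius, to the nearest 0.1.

-129.9°C

Let x be the kelvin reading; then the Rankine reading is 1.8·x.
(1.8·x) - x = 114.6  ⇒  (0.8)·x = 114.6  ⇒  x = 143.2500 K.
In Celsius: 143.25 - 273.15 = -129.9°C.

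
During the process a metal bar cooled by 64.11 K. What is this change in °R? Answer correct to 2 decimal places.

115.40°R

Only the scale ratio 1.8 matters for a change in temperature.
64.11 × 1.8 = 115.40.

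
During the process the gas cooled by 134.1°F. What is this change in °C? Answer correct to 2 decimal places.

74.50°C

An interval of 1°F corresponds to 5/9°C.
134.1 × 5/9 = 74.50.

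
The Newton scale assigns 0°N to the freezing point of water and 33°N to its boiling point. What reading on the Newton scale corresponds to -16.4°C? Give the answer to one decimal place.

-5.4°N

Linearly onto the Newton scale: 0 + (-16.4000 / 100) × (33 - 0) = -5.4°N.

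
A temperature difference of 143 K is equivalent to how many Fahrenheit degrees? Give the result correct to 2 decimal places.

An interval of 1 K corresponds to 1.8°F.
143 × 1.8 = 257.40.

257.40°F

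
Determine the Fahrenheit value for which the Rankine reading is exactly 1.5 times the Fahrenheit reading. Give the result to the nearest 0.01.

919.34°F

Let F be the Fahrenheit reading. The Rankine reading is R = 1·F + 459.67.
Require R = 1.5·F: 1·F + 459.67 = 1.5·F.
(-0.5)·F = -459.67  ⇒  F = 919.34.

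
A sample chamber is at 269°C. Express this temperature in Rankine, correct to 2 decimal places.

In Rankine: 269.0000 × 1.8 + 491.67 = 975.87°R.

975.87°R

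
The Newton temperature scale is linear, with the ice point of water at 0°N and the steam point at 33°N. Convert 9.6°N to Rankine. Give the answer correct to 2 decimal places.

Linear interpolation between the fixed points: C = (9.6 - 0) × 100 / (33 - 0) = 29.0909°C.
Then 29.0909 × 1.8 + 491.67 = 544.03°R.

544.03°R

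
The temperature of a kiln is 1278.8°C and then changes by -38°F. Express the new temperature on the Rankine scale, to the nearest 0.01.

2755.51°R

The 38°F change is an interval, so only the factor 5/9 applies: -38 × 5/9 = -21.1111°C.
Final Celsius temperature: 1278.8000 - 21.1111 = 1257.6889°C.
In Rankine: 1257.6889 × 1.8 + 491.67 = 2755.51°R.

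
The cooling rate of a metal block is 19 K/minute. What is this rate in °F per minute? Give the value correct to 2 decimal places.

Since only a temperature interval is involved, the additive offset between the scales drops out.
A change of 1 K is a change of 1.8°F, so 19 × 1.8 = 34.20.

34.20 °F/minute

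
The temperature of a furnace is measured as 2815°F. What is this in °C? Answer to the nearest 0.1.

In Celsius: (2815 - 32) × 5/9 = 1546.1111°C.

1546.1°C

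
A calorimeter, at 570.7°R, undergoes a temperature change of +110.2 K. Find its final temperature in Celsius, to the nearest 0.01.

154.11°C

Initial temperature in Celsius: (570.7 - 491.67) × 5/9 = 43.9056°C.
The 110.2 K change is an interval; Kelvin and Celsius degrees are the same size, so ΔC = +110.2°C.
Final Celsius temperature: 43.9056 + 110.2000 = 154.1056°C.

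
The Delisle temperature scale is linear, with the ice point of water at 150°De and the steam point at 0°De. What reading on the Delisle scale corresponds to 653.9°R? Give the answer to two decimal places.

First in Celsius: (653.9 - 491.67) × 5/9 = 90.1278°C.
Linearly onto the Delisle scale: 150 + (90.1278 / 100) × (0 - 150) = 14.81°De.

14.81°De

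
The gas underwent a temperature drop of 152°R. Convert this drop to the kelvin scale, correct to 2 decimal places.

84.44 K

For a temperature interval the offset drops out; only the factor 5/9 applies.
152 × 5/9 = 84.44.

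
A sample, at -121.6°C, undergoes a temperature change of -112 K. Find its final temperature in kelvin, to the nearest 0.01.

39.55 K

The 112 K change is an interval; Kelvin and Celsius degrees are the same size, so ΔC = -112°C.
Final Celsius temperature: -121.6000 - 112.0000 = -233.6000°C.
In kelvin: -233.6000 + 273.15 = 39.55 K.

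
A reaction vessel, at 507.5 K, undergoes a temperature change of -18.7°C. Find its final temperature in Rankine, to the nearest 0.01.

Initial temperature in Celsius: 507.5 - 273.15 = 234.3500°C.
Final Celsius temperature: 234.3500 - 18.7000 = 215.6500°C.
In Rankine: 215.6500 × 1.8 + 491.67 = 879.84°R.

879.84°R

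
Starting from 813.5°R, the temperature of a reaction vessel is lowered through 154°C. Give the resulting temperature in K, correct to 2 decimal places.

297.94 K

Initial temperature in Celsius: (813.5 - 491.67) × 5/9 = 178.7944°C.
Final Celsius temperature: 178.7944 - 154.0000 = 24.7944°C.
In kelvin: 24.7944 + 273.15 = 297.94 K.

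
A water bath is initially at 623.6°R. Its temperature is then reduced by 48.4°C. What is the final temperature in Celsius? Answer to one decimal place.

Initial temperature in Celsius: (623.6 - 491.67) × 5/9 = 73.2944°C.
Final Celsius temperature: 73.2944 - 48.4000 = 24.8944°C.

24.9°C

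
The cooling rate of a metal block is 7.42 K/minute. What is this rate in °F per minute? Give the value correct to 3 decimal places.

The quantity depends on a temperature interval, so only the ratio of degree sizes applies; the offset between the scales is irrelevant.
A change of 1 K is a change of 1.8°F, so 7.42 × 1.8 = 13.356.

13.356 °F/minute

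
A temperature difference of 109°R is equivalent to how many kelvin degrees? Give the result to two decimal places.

Only the scale ratio 5/9 matters for a change in temperature.
109 × 5/9 = 60.56.

60.56 K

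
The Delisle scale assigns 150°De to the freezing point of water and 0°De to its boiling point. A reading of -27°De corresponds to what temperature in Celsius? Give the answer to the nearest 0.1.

Linear interpolation between the fixed points: C = (-27 - 150) × 100 / (0 - 150) = 118.0000°C.

118.0°C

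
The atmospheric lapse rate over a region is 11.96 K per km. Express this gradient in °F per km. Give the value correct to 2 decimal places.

Since only a temperature interval is involved, the additive offset between the scales drops out.
A change of 1 K is a change of 1.8°F, so 11.96 × 1.8 = 21.53.

21.53 °F/km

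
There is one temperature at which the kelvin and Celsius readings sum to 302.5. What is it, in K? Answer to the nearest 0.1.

287.8 K

Let K be the kelvin reading. The Celsius reading is C = 1·K - 273.15.
Require K + C = 302.5: (2)·K - 273.15 = 302.5.
K = (302.5 + 273.15) / (2) = 287.8.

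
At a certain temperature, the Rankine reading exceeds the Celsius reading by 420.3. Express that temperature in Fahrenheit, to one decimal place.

Let x be the Celsius reading; then the Rankine reading is 1.8·x + 491.67.
(1.8·x + 491.67) - x = 420.3  ⇒  (0.8)·x = -71.37  ⇒  x = -89.2125°C.
In Fahrenheit: -89.2125 × 1.8 + 32 = -128.6°F.

-128.6°F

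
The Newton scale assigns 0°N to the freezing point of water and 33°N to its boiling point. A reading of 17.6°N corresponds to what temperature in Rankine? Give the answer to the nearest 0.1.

587.7°R

Linear interpolation between the fixed points: C = (17.6 - 0) × 100 / (33 - 0) = 53.3333°C.
Then 53.3333 × 1.8 + 491.67 = 587.7°R.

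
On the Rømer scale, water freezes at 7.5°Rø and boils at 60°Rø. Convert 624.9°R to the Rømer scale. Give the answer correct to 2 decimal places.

46.36°Rø

First in Celsius: (624.9 - 491.67) × 5/9 = 74.0167°C.
Linearly onto the Rømer scale: 7.5 + (74.0167 / 100) × (60 - 7.5) = 46.36°Rø.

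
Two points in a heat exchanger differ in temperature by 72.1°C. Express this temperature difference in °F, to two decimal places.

129.78°F

An interval of 1°C corresponds to 1.8°F.
72.1 × 1.8 = 129.78.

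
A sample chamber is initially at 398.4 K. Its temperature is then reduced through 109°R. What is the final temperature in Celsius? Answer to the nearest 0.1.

Initial temperature in Celsius: 398.4 - 273.15 = 125.2500°C.
The 109°R change is an interval, so only the factor 5/9 applies: -109 × 5/9 = -60.5556°C.
Final Celsius temperature: 125.2500 - 60.5556 = 64.6944°C.

64.7°C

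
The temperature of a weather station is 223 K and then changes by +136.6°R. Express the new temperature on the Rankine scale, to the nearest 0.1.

Initial temperature in Celsius: 223 - 273.15 = -50.1500°C.
The 136.6°R change is an interval, so only the factor 5/9 applies: +136.6 × 5/9 = +75.8889°C.
Final Celsius temperature: -50.1500 + 75.8889 = 25.7389°C.
In Rankine: 25.7389 × 1.8 + 491.67 = 538.0°R.

538.0°R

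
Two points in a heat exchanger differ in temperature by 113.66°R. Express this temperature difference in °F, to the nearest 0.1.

113.7°F

Rankine and Fahrenheit degrees are the same size, so the interval is unchanged: 113.7.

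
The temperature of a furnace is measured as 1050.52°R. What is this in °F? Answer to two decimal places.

590.85°F

In Celsius: (1050.52 - 491.67) × 5/9 = 310.4722°C.
In Fahrenheit: 310.4722 × 1.8 + 32 = 590.85°F.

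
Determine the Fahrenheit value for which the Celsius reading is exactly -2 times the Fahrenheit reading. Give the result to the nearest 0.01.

6.96°F

Let F be the Fahrenheit reading. The Celsius reading is C = 5/9·F - 17.7778.
Require C = -2·F: 5/9·F - 17.7778 = -2·F.
(23/9)·F = 17.7778  ⇒  F = 6.96.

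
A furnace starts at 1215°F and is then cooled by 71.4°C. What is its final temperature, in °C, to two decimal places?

Initial temperature in Celsius: (1215 - 32) × 5/9 = 657.2222°C.
Final Celsius temperature: 657.2222 - 71.4000 = 585.8222°C.

585.82°C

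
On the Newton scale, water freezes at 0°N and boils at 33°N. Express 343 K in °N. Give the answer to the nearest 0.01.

23.05°N

First in Celsius: 343 - 273.15 = 69.8500°C.
Linearly onto the Newton scale: 0 + (69.8500 / 100) × (33 - 0) = 23.05°N.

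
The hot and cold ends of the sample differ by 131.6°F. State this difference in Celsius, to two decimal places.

Only the scale ratio 5/9 matters for a change in temperature.
131.6 × 5/9 = 73.11.

73.11°C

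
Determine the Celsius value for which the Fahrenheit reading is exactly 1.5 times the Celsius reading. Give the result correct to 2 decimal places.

-106.67°C

Let C be the Celsius reading. The Fahrenheit reading is F = 1.8·C + 32.
Require F = 1.5·C: 1.8·C + 32 = 1.5·C.
(0.3)·C = -32  ⇒  C = -106.67.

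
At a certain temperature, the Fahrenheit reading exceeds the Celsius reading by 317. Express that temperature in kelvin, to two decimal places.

Let x be the Celsius reading; then the Fahrenheit reading is 1.8·x + 32.
(1.8·x + 32) - x = 317  ⇒  (0.8)·x = 285  ⇒  x = 356.2500°C.
In kelvin: 356.2500 + 273.15 = 629.40 K.

629.40 K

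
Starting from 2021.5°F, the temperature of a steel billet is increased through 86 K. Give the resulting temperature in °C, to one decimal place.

Initial temperature in Celsius: (2021.5 - 32) × 5/9 = 1105.2778°C.
The 86 K change is an interval; Kelvin and Celsius degrees are the same size, so ΔC = +86°C.
Final Celsius temperature: 1105.2778 + 86.0000 = 1191.2778°C.

1191.3°C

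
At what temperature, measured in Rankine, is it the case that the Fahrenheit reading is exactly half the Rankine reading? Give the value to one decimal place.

Let R be the Rankine reading. The Fahrenheit reading is F = 1·R - 459.67.
Require F = 0.5·R: 1·R - 459.67 = 0.5·R.
(0.5)·R = 459.67  ⇒  R = 919.3.

919.3°R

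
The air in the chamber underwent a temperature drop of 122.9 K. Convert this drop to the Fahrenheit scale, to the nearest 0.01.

For a temperature interval the offset drops out; only the factor 1.8 applies.
122.9 × 1.8 = 221.22.

221.22°F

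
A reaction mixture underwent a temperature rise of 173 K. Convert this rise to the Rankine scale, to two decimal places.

For a temperature interval the offset drops out; only the factor 1.8 applies.
173 × 1.8 = 311.40.

311.40°R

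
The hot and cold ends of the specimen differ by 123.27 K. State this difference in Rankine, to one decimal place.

For a temperature interval the offset drops out; only the factor 1.8 applies.
123.27 × 1.8 = 221.9.

221.9°R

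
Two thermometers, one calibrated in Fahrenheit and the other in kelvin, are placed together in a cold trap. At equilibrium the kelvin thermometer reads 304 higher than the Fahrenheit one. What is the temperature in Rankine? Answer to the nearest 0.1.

Let x be the Fahrenheit reading; then the kelvin reading is 5/9·x + 255.372.
(5/9·x + 255.372) - x = 304  ⇒  (-4/9)·x = 48.6278  ⇒  x = -109.4125°F.
In Celsius: (-109.4125 - 32) × 5/9 = -78.5625°C.
In Rankine: -78.5625 × 1.8 + 491.67 = 350.3°R.

350.3°R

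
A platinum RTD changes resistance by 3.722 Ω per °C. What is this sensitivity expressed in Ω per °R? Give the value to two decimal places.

2.07 Ω per °R

The quantity depends on a temperature interval, so only the ratio of degree sizes applies; the offset between the scales is irrelevant.
A change of 1°R is a change of 5/9°C, so per °R the value is 3.722 × 5/9 = 2.07.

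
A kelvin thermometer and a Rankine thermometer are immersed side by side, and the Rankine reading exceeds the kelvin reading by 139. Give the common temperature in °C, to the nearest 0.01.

Let x be the kelvin reading; then the Rankine reading is 1.8·x.
(1.8·x) - x = 139  ⇒  (0.8)·x = 139  ⇒  x = 173.7500 K.
In Celsius: 173.75 - 273.15 = -99.40°C.

-99.40°C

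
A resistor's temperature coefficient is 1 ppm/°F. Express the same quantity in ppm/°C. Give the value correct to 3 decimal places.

1.800 ppm/°C

The quantity depends on a temperature interval, so only the ratio of degree sizes applies; the offset between the scales is irrelevant.
A change of 1°C is a change of 1.8°F, so per °C the value is 1 × 1.8 = 1.800.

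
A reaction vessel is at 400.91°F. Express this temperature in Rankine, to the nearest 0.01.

In Celsius: (400.91 - 32) × 5/9 = 204.9500°C.
In Rankine: 204.9500 × 1.8 + 491.67 = 860.58°R.

860.58°R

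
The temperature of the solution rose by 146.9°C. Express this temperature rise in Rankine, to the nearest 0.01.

Only the scale ratio 1.8 matters for a change in temperature.
146.9 × 1.8 = 264.42.

264.42°R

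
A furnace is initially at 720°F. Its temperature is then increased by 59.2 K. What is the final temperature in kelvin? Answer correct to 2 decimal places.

Initial temperature in Celsius: (720 - 32) × 5/9 = 382.2222°C.
The 59.2 K change is an interval; Kelvin and Celsius degrees are the same size, so ΔC = +59.2°C.
Final Celsius temperature: 382.2222 + 59.2000 = 441.4222°C.
In kelvin: 441.4222 + 273.15 = 714.57 K.

714.57 K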